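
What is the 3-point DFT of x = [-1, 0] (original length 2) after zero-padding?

Original 2-point DFT: [-1, -1]
Zero-padded 3-point DFT provides frequency interpolation.

DFT_3([x, 0, ...]) = [-1, -1, -1]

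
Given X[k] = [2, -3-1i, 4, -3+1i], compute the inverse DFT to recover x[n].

x[n] = (1/4) Σ(k=0 to 3) X[k] · e^(2πikn/4)

Computing each x[n]:
x[0] = 0
x[1] = 0
x[2] = 3
x[3] = -1

x = [0, 0, 3, -1]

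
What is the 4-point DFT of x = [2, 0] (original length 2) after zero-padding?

Original 2-point DFT: [2, 2]
Zero-padded 4-point DFT provides frequency interpolation.

DFT_4([x, 0, ...]) = [2, 2, 2, 2]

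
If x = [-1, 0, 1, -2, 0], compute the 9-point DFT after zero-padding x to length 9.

Original 5-point DFT: [-2, -0.1910-1.7634i, -1.3090+2.8532i, -1.3090-2.8532i, -0.1910+1.7634i]
Zero-padded 9-point DFT provides frequency interpolation.

DFT_9([x, 0, ...]) = [-2, 0.1736+0.7472i, -0.9397-2.0741i, -3.5000+0.8660i, 0.7660+2.3748i, 0.7660-2.3748i, -3.5000-0.8660i, -0.9397+2.0741i, 0.1736-0.7472i]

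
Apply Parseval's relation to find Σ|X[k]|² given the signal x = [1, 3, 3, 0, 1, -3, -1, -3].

Parseval: Σ|x[n]|² = (1/N)Σ|X[k]|², so Σ|X[k]|² = N·Σ|x[n]|² = 8·39.0000

Σ|X[k]|² = N·Σ|x[n]|² = 8·39.0000 = 312.0000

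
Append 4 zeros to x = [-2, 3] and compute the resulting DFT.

Original 2-point DFT: [1, -5]
Zero-padded 6-point DFT provides frequency interpolation.

DFT_6([x, 0, ...]) = [1, -0.5000-2.5981i, -3.5000-2.5981i, -5, -3.5000+2.5981i, -0.5000+2.5981i]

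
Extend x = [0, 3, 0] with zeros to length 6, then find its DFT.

Original 3-point DFT: [3, -1.5000-2.5981i, -1.5000+2.5981i]
Zero-padded 6-point DFT provides frequency interpolation.

DFT_6([x, 0, ...]) = [3, 1.5000-2.5981i, -1.5000-2.5981i, -3, -1.5000+2.5981i, 1.5000+2.5981i]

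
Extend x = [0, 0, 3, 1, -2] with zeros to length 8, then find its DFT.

Original 5-point DFT: [2, -3.8541-3.0777i, 2.8541+0.7265i, 2.8541-0.7265i, -3.8541+3.0777i]
Zero-padded 8-point DFT provides frequency interpolation.

DFT_8([x, 0, ...]) = [2, 1.2929-3.7071i, -5+1i, 2.7071+2.2929i, 0, 2.7071-2.2929i, -5-1i, 1.2929+3.7071i]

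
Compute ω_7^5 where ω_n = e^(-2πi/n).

ω_7^5 = e^(-2πi·5/7)
= cos(-2π·5/7) + i·sin(-2π·5/7)
= cos(-10π/7) + i·sin(-10π/7)

ω_7^5 = cos(-10π/7) + i·sin(-10π/7) = -0.2225+0.9749i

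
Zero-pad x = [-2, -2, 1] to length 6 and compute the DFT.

Original 3-point DFT: [-3, -1.5000+2.5981i, -1.5000-2.5981i]
Zero-padded 6-point DFT provides frequency interpolation.

DFT_6([x, 0, ...]) = [-3, -3.5000+0.8660i, -1.5000+2.5981i, 1, -1.5000-2.5981i, -3.5000-0.8660i]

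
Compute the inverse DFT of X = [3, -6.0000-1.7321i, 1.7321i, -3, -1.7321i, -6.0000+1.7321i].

x[n] = (1/6) Σ(k=0 to 5) X[k] · e^(2πikn/6)

Computing each x[n]:
x[0] = -2
x[1] = 0
x[2] = 2
x[3] = 3
x[4] = 0
x[5] = 0

x = [-2, 0, 2, 3, 0, 0]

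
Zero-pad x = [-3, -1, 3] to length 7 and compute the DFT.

Original 3-point DFT: [-1, -4.0000+3.4641i, -4.0000-3.4641i]
Zero-padded 7-point DFT provides frequency interpolation.

DFT_7([x, 0, ...]) = [-1, -4.2911-2.1430i, -5.4804+2.2766i, -0.2286+2.7794i, -0.2286-2.7794i, -5.4804-2.2766i, -4.2911+2.1430i]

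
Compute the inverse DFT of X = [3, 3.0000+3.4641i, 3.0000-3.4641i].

x[n] = (1/3) Σ(k=0 to 2) X[k] · e^(2πikn/3)

Computing each x[n]:
x[0] = 3
x[1] = -2
x[2] = 2

x = [3, -2, 2]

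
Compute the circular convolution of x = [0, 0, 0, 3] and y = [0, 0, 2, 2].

(x ⊛ y)[n] = Σ(m=0 to 3) x[m] · y[(n-m) mod 4]

Computing each output sample:
(x ⊛ y)[0] = 0
(x ⊛ y)[1] = 6
(x ⊛ y)[2] = 6
(x ⊛ y)[3] = 0

x ⊛ y = [0, 6, 6, 0]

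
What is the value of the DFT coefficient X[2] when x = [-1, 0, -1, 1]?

X[2] = Σ(n=0 to 3) x[n] · ω_4^(2n) where ω_4 = e^(-2πi/4)
= (-1)·ω_4^0 + (0)·ω_4^2 + (-1)·ω_4^4 + (1)·ω_4^6

X[2] = -3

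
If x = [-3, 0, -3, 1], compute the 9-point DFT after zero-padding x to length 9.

Original 4-point DFT: [-5, 1i, -7, -1i]
Zero-padded 9-point DFT provides frequency interpolation.

DFT_9([x, 0, ...]) = [-5, -4.0209+2.0884i, -0.6809+1.8921i, -0.5000-2.5981i, -5.7981-2.7944i, -5.7981+2.7944i, -0.5000+2.5981i, -0.6809-1.8921i, -4.0209-2.0884i]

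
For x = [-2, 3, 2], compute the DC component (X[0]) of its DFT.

X[0] = Σ(n=0 to 2) x[n] · ω_3^0 = Σ x[n]
= (-2) + (3) + (2)

X[0] = 3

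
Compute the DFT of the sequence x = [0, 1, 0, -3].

X[k] = Σ(n=0 to 3) x[n] · ω_4^(nk)
where ω_4 = e^(-2πi/4)

Computing each X[k]:
X[0] = -2
X[1] = -4i
X[2] = 2
X[3] = 4i

X = [-2, -4i, 2, 4i]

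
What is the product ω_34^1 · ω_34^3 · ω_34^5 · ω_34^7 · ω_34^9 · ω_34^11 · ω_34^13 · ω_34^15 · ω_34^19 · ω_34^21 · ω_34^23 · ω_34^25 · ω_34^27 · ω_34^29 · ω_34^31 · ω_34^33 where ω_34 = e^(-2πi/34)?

The primitive 34th roots of unity are ω_34^k for k coprime to 34: k ∈ {1, 3, 5, 7, 9, 11, 13, 15, 19, 21, 23, 25, 27, 29, 31, 33}
Their product equals the constant term of the cyclotomic polynomial Φ_34(x) up to sign.
For n ≥ 3, the product of all primitive nth roots of unity is 1. (For n=1 it is 1; for n=2 it is -1.)

1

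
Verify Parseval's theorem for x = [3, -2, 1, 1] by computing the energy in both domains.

Time domain:
Σ|x[n]|² = |3|² + |-2|² + |1|² + |1|² = 15.0000

Frequency domain:
(1/4)Σ|X[k]|² = (1/4)(|3|² + |2+3i|² + |5|² + |2-3i|²) = (1/4)·60.0000 = 15.0000

Both sides agree, confirming Parseval's theorem.

Σ|x[n]|² = (1/N)Σ|X[k]|² = 15.0000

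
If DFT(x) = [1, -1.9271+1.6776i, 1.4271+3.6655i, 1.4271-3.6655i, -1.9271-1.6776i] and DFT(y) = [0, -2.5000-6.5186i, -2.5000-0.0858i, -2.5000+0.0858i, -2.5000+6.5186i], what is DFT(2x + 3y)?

By linearity: DFT(2x + 3y) = 2·DFT(x) + 3·DFT(y)
= 2·[1, -1.9271+1.6776i, 1.4271+3.6655i, 1.4271-3.6655i, -1.9271-1.6776i] + 3·[0, -2.5000-6.5186i, -2.5000-0.0858i, -2.5000+0.0858i, -2.5000+6.5186i]

Computing element-wise:
Z[0] = 2·(1) + 3·(0) = 2
Z[1] = 2·(-1.9271+1.6776i) + 3·(-2.5000-6.5186i) = -11.3542-16.2006i
Z[2] = 2·(1.4271+3.6655i) + 3·(-2.5000-0.0858i) = -4.6458+7.0736i
Z[3] = 2·(1.4271-3.6655i) + 3·(-2.5000+0.0858i) = -4.6458-7.0736i
Z[4] = 2·(-1.9271-1.6776i) + 3·(-2.5000+6.5186i) = -11.3542+16.2006i

DFT(2x + 3y) = 2·X + 3·Y = [2, -11.3542-16.2006i, -4.6458+7.0736i, -4.6458-7.0736i, -11.3542+16.2006i]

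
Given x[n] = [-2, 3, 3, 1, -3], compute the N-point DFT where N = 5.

X[k] = Σ(n=0 to 4) x[n] · ω_5^(nk)
where ω_5 = e^(-2πi/5)

Computing each X[k]:
X[0] = 2
X[1] = -5.2361-6.8819i
X[2] = -0.7639-1.6246i
X[3] = -0.7639+1.6246i
X[4] = -5.2361+6.8819i

X = [2, -5.2361-6.8819i, -0.7639-1.6246i, -0.7639+1.6246i, -5.2361+6.8819i]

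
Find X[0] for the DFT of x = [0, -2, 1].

X[0] = Σ(n=0 to 2) x[n] · ω_3^0 = Σ x[n]
= (0) + (-2) + (1)

X[0] = -1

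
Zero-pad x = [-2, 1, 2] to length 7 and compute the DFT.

Original 3-point DFT: [1, -3.5000+0.8660i, -3.5000-0.8660i]
Zero-padded 7-point DFT provides frequency interpolation.

DFT_7([x, 0, ...]) = [1, -1.8216-2.7317i, -4.0245-0.1072i, -1.6540+1.1298i, -1.6540-1.1298i, -4.0245+0.1072i, -1.8216+2.7317i]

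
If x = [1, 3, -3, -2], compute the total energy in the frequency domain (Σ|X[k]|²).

Parseval: Σ|x[n]|² = (1/N)Σ|X[k]|², so Σ|X[k]|² = N·Σ|x[n]|² = 4·23.0000

Σ|X[k]|² = N·Σ|x[n]|² = 4·23.0000 = 92.0000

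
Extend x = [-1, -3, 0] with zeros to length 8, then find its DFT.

Original 3-point DFT: [-4, 0.5000+2.5981i, 0.5000-2.5981i]
Zero-padded 8-point DFT provides frequency interpolation.

DFT_8([x, 0, ...]) = [-4, -3.1213+2.1213i, -1+3i, 1.1213+2.1213i, 2, 1.1213-2.1213i, -1-3i, -3.1213-2.1213i]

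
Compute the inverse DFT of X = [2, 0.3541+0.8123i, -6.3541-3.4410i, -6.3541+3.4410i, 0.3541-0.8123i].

x[n] = (1/5) Σ(k=0 to 4) X[k] · e^(2πikn/5)

Computing each x[n]:
x[0] = -2
x[1] = 3
x[2] = -2
x[3] = 1
x[4] = 2

x = [-2, 3, -2, 1, 2]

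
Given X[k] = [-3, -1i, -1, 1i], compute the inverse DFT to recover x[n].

x[n] = (1/4) Σ(k=0 to 3) X[k] · e^(2πikn/4)

Computing each x[n]:
x[0] = -1
x[1] = 0
x[2] = -1
x[3] = -1

x = [-1, 0, -1, -1]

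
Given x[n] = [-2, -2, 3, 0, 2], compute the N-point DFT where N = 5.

X[k] = Σ(n=0 to 4) x[n] · ω_5^(nk)
where ω_5 = e^(-2πi/5)

Computing each X[k]:
X[0] = 1
X[1] = -4.4271+2.0409i
X[2] = -1.0729+5.2043i
X[3] = -1.0729-5.2043i
X[4] = -4.4271-2.0409i

X = [1, -4.4271+2.0409i, -1.0729+5.2043i, -1.0729-5.2043i, -4.4271-2.0409i]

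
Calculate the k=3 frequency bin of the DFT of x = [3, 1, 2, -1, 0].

X[3] = Σ(n=0 to 4) x[n] · ω_5^(3n) where ω_5 = e^(-2πi/5)
= (3)·ω_5^0 + (1)·ω_5^3 + (2)·ω_5^6 + (-1)·ω_5^9 + (0)·ω_5^12

X[3] = 2.5000-2.2654i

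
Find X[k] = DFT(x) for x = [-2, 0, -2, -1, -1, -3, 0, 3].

X[k] = Σ(n=0 to 7) x[n] · ω_8^(nk)
where ω_8 = e^(-2πi/8)

Computing each X[k]:
X[0] = -6
X[1] = 3.9497+2.7071i
X[2] = -1+5i
X[3] = -5.9497-1.2929i
X[4] = -4
X[5] = -5.9497+1.2929i
X[6] = -1-5i
X[7] = 3.9497-2.7071i

X = [-6, 3.9497+2.7071i, -1+5i, -5.9497-1.2929i, -4, -5.9497+1.2929i, -1-5i, 3.9497-2.7071i]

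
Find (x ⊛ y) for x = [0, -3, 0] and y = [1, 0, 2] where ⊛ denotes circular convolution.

(x ⊛ y)[n] = Σ(m=0 to 2) x[m] · y[(n-m) mod 3]

Computing each output sample:
(x ⊛ y)[0] = -6
(x ⊛ y)[1] = -3
(x ⊛ y)[2] = 0

x ⊛ y = [-6, -3, 0]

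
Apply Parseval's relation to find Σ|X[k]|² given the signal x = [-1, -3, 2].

Parseval: Σ|x[n]|² = (1/N)Σ|X[k]|², so Σ|X[k]|² = N·Σ|x[n]|² = 3·14.0000

Σ|X[k]|² = N·Σ|x[n]|² = 3·14.0000 = 42.0000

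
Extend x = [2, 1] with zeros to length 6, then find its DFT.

Original 2-point DFT: [3, 1]
Zero-padded 6-point DFT provides frequency interpolation.

DFT_6([x, 0, ...]) = [3, 2.5000-0.8660i, 1.5000-0.8660i, 1, 1.5000+0.8660i, 2.5000+0.8660i]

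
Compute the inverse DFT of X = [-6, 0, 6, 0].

x[n] = (1/4) Σ(k=0 to 3) X[k] · e^(2πikn/4)

Computing each x[n]:
x[0] = 0
x[1] = -3
x[2] = 0
x[3] = -3

x = [0, -3, 0, -3]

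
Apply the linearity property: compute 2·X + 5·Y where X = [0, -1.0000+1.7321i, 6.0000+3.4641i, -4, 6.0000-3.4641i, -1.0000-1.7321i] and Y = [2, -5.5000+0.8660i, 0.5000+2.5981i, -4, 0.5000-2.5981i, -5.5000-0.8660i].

By linearity: DFT(2x + 5y) = 2·DFT(x) + 5·DFT(y)
= 2·[0, -1.0000+1.7321i, 6.0000+3.4641i, -4, 6.0000-3.4641i, -1.0000-1.7321i] + 5·[2, -5.5000+0.8660i, 0.5000+2.5981i, -4, 0.5000-2.5981i, -5.5000-0.8660i]

Computing element-wise:
Z[0] = 2·(0) + 5·(2) = 10
Z[1] = 2·(-1.0000+1.7321i) + 5·(-5.5000+0.8660i) = -29.5000+7.7942i
Z[2] = 2·(6.0000+3.4641i) + 5·(0.5000+2.5981i) = 14.5000+19.9187i
Z[3] = 2·(-4) + 5·(-4) = -28
Z[4] = 2·(6.0000-3.4641i) + 5·(0.5000-2.5981i) = 14.5000-19.9187i
Z[5] = 2·(-1.0000-1.7321i) + 5·(-5.5000-0.8660i) = -29.5000-7.7942i

DFT(2x + 5y) = 2·X + 5·Y = [10, -29.5000+7.7942i, 14.5000+19.9187i, -28, 14.5000-19.9187i, -29.5000-7.7942i]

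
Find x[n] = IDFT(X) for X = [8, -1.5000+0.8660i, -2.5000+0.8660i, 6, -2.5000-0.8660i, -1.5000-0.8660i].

x[n] = (1/6) Σ(k=0 to 5) X[k] · e^(2πikn/6)

Computing each x[n]:
x[0] = 1
x[1] = 0
x[2] = 3
x[3] = 0
x[4] = 3
x[5] = 1

x = [1, 0, 3, 0, 3, 1]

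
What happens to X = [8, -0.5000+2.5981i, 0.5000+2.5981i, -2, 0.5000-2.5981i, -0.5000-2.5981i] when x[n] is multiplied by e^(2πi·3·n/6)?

Modulation property: DFT(ω_6^(-3n)·x[n]) = X[(k-3) mod 6], so circularly shift X by 3 positions.

X[k-3] = [-2, 0.5000-2.5981i, -0.5000-2.5981i, 8, -0.5000+2.5981i, 0.5000+2.5981i]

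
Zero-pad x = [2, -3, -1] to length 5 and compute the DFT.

Original 3-point DFT: [-2, 4.0000+1.7321i, 4.0000-1.7321i]
Zero-padded 5-point DFT provides frequency interpolation.

DFT_5([x, 0, ...]) = [-2, 1.8820+3.4410i, 4.1180+0.8123i, 4.1180-0.8123i, 1.8820-3.4410i]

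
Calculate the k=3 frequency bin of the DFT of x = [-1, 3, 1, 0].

X[3] = Σ(n=0 to 3) x[n] · ω_4^(3n) where ω_4 = e^(-2πi/4)
= (-1)·ω_4^0 + (3)·ω_4^3 + (1)·ω_4^6 + (0)·ω_4^9

X[3] = -2+3i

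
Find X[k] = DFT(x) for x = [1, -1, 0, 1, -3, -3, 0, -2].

X[k] = Σ(n=0 to 7) x[n] · ω_8^(nk)
where ω_8 = e^(-2πi/8)

Computing each X[k]:
X[0] = -7
X[1] = 3.2929-3.5355i
X[2] = -2+3i
X[3] = 4.7071-3.5355i
X[4] = 3
X[5] = 4.7071+3.5355i
X[6] = -2-3i
X[7] = 3.2929+3.5355i

X = [-7, 3.2929-3.5355i, -2+3i, 4.7071-3.5355i, 3, 4.7071+3.5355i, -2-3i, 3.2929+3.5355i]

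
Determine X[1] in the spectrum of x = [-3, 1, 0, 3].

X[1] = Σ(n=0 to 3) x[n] · ω_4^(1n) where ω_4 = e^(-2πi/4)
= (-3)·ω_4^0 + (1)·ω_4^1 + (0)·ω_4^2 + (3)·ω_4^3

X[1] = -3+2i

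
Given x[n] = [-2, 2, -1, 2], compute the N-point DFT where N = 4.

X[k] = Σ(n=0 to 3) x[n] · ω_4^(nk)
where ω_4 = e^(-2πi/4)

Computing each X[k]:
X[0] = 1
X[1] = -1
X[2] = -7
X[3] = -1

X = [1, -1, -7, -1]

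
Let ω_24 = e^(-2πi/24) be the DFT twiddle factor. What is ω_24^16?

ω_24^16 = e^(-2πi·16/24)
= cos(-2π·16/24) + i·sin(-2π·16/24)
= cos(-32π/24) + i·sin(-32π/24)

ω_24^16 = cos(-32π/24) + i·sin(-32π/24) = -0.5000+0.8660i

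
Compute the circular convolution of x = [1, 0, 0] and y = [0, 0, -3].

(x ⊛ y)[n] = Σ(m=0 to 2) x[m] · y[(n-m) mod 3]

Computing each output sample:
(x ⊛ y)[0] = 0
(x ⊛ y)[1] = 0
(x ⊛ y)[2] = -3

x ⊛ y = [0, 0, -3]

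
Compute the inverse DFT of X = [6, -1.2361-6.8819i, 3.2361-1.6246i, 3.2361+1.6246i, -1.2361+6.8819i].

x[n] = (1/5) Σ(k=0 to 4) X[k] · e^(2πikn/5)

Computing each x[n]:
x[0] = 2
x[1] = 3
x[2] = 3
x[3] = 1
x[4] = -3

x = [2, 3, 3, 1, -3]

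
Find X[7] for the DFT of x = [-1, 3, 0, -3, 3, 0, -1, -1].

X[7] = Σ(n=0 to 7) x[n] · ω_8^(7n) where ω_8 = e^(-2πi/8)
= (-1)·ω_8^0 + (3)·ω_8^7 + (0)·ω_8^14 + (-3)·ω_8^21 + (3)·ω_8^28 + (0)·ω_8^35 + (-1)·ω_8^42 + (-1)·ω_8^49

X[7] = -0.4645+1.7071i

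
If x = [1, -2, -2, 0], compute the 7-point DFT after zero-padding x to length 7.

Original 4-point DFT: [-3, 3+2i, 1, 3-2i]
Zero-padded 7-point DFT provides frequency interpolation.

DFT_7([x, 0, ...]) = [-3, 0.1981+3.5135i, 3.2470+1.0821i, 1.5550-0.6959i, 1.5550+0.6959i, 3.2470-1.0821i, 0.1981-3.5135i]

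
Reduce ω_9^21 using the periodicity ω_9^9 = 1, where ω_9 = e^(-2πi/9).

Since ω_9^9 = 1, powers reduce modulo 9.
21 mod 9 = 3
So ω_9^21 = ω_9^3 = e^(-2πi·3/9)

ω_9^21 = ω_9^3 = -0.5000-0.8660i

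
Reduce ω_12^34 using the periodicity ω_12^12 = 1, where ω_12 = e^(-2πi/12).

Since ω_12^12 = 1, powers reduce modulo 12.
34 mod 12 = 10
So ω_12^34 = ω_12^10 = e^(-2πi·10/12)

ω_12^34 = ω_12^10 = 0.5000+0.8660i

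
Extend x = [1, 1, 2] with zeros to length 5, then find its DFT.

Original 3-point DFT: [4, -0.5000+0.8660i, -0.5000-0.8660i]
Zero-padded 5-point DFT provides frequency interpolation.

DFT_5([x, 0, ...]) = [4, -0.3090-2.1266i, 0.8090+1.3143i, 0.8090-1.3143i, -0.3090+2.1266i]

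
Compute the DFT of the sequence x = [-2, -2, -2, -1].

X[k] = Σ(n=0 to 3) x[n] · ω_4^(nk)
where ω_4 = e^(-2πi/4)

Computing each X[k]:
X[0] = -7
X[1] = 1i
X[2] = -1
X[3] = -1i

X = [-7, 1i, -1, -1i]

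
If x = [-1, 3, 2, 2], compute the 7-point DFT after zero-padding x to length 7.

Original 4-point DFT: [6, -3-1i, -4, -3+1i]
Zero-padded 7-point DFT provides frequency interpolation.

DFT_7([x, 0, ...]) = [6, -1.3765-5.1631i, -2.2225-0.4934i, -2.9010-1.6878i, -2.9010+1.6878i, -2.2225+0.4934i, -1.3765+5.1631i]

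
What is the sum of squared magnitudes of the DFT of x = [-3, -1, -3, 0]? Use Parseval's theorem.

Parseval: Σ|x[n]|² = (1/N)Σ|X[k]|², so Σ|X[k]|² = N·Σ|x[n]|² = 4·19.0000

Σ|X[k]|² = N·Σ|x[n]|² = 4·19.0000 = 76.0000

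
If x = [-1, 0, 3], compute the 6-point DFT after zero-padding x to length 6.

Original 3-point DFT: [2, -2.5000+2.5981i, -2.5000-2.5981i]
Zero-padded 6-point DFT provides frequency interpolation.

DFT_6([x, 0, ...]) = [2, -2.5000-2.5981i, -2.5000+2.5981i, 2, -2.5000-2.5981i, -2.5000+2.5981i]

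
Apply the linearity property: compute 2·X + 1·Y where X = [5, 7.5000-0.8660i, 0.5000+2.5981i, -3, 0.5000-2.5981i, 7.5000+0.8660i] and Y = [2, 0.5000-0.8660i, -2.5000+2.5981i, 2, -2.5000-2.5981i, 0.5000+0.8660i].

By linearity: DFT(2x + 1y) = 2·DFT(x) + 1·DFT(y)
= 2·[5, 7.5000-0.8660i, 0.5000+2.5981i, -3, 0.5000-2.5981i, 7.5000+0.8660i] + 1·[2, 0.5000-0.8660i, -2.5000+2.5981i, 2, -2.5000-2.5981i, 0.5000+0.8660i]

Computing element-wise:
Z[0] = 2·(5) + 1·(2) = 12
Z[1] = 2·(7.5000-0.8660i) + 1·(0.5000-0.8660i) = 15.5000-2.5980i
Z[2] = 2·(0.5000+2.5981i) + 1·(-2.5000+2.5981i) = -1.5000+7.7943i
Z[3] = 2·(-3) + 1·(2) = -4
Z[4] = 2·(0.5000-2.5981i) + 1·(-2.5000-2.5981i) = -1.5000-7.7943i
Z[5] = 2·(7.5000+0.8660i) + 1·(0.5000+0.8660i) = 15.5000+2.5980i

DFT(2x + 1y) = 2·X + 1·Y = [12, 15.5000-2.5980i, -1.5000+7.7943i, -4, -1.5000-7.7943i, 15.5000+2.5980i]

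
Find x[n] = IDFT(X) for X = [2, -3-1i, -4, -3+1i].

x[n] = (1/4) Σ(k=0 to 3) X[k] · e^(2πikn/4)

Computing each x[n]:
x[0] = -2
x[1] = 2
x[2] = 1
x[3] = 1

x = [-2, 2, 1, 1]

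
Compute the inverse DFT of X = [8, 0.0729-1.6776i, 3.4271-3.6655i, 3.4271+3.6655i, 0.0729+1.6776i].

x[n] = (1/5) Σ(k=0 to 4) X[k] · e^(2πikn/5)

Computing each x[n]:
x[0] = 3
x[1] = 2
x[2] = 1
x[3] = 3
x[4] = -1

x = [3, 2, 1, 3, -1]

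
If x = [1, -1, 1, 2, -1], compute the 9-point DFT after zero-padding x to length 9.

Original 5-point DFT: [2, -2.0451+0.5878i, 3.5451-0.9511i, 3.5451+0.9511i, -2.0451-0.5878i]
Zero-padded 9-point DFT provides frequency interpolation.

DFT_9([x, 0, ...]) = [2, 0.3473-1.7321i, -1.8794+1.7321i, 3.5000+2.5981i, 1.5321-1.7321i, 1.5321+1.7321i, 3.5000-2.5981i, -1.8794-1.7321i, 0.3473+1.7321i]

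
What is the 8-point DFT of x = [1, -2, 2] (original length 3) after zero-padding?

Original 3-point DFT: [1, 1.0000+3.4641i, 1.0000-3.4641i]
Zero-padded 8-point DFT provides frequency interpolation.

DFT_8([x, 0, ...]) = [1, -0.4142-0.5858i, -1+2i, 2.4142+3.4142i, 5, 2.4142-3.4142i, -1-2i, -0.4142+0.5858i]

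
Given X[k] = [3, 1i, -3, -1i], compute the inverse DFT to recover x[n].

x[n] = (1/4) Σ(k=0 to 3) X[k] · e^(2πikn/4)

Computing each x[n]:
x[0] = 0
x[1] = 1
x[2] = 0
x[3] = 2

x = [0, 1, 0, 2]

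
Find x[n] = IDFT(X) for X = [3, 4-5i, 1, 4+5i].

x[n] = (1/4) Σ(k=0 to 3) X[k] · e^(2πikn/4)

Computing each x[n]:
x[0] = 3
x[1] = 3
x[2] = -1
x[3] = -2

x = [3, 3, -1, -2]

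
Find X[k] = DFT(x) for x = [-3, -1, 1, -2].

X[k] = Σ(n=0 to 3) x[n] · ω_4^(nk)
where ω_4 = e^(-2πi/4)

Computing each X[k]:
X[0] = -5
X[1] = -4-1i
X[2] = 1
X[3] = -4+1i

X = [-5, -4-1i, 1, -4+1i]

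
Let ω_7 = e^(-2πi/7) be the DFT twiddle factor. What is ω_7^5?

ω_7^5 = e^(-2πi·5/7)
= cos(-2π·5/7) + i·sin(-2π·5/7)
= cos(-10π/7) + i·sin(-10π/7)

ω_7^5 = cos(-10π/7) + i·sin(-10π/7) = -0.2225+0.9749i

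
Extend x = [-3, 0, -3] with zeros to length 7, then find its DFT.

Original 3-point DFT: [-6, -1.5000-2.5981i, -1.5000+2.5981i]
Zero-padded 7-point DFT provides frequency interpolation.

DFT_7([x, 0, ...]) = [-6, -2.3324+2.9248i, -0.2971-1.3017i, -4.8705-2.3455i, -4.8705+2.3455i, -0.2971+1.3017i, -2.3324-2.9248i]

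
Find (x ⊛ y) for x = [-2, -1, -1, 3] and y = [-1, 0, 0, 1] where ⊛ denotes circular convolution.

(x ⊛ y)[n] = Σ(m=0 to 3) x[m] · y[(n-m) mod 4]

Computing each output sample:
(x ⊛ y)[0] = 1
(x ⊛ y)[1] = 0
(x ⊛ y)[2] = 4
(x ⊛ y)[3] = -5

x ⊛ y = [1, 0, 4, -5]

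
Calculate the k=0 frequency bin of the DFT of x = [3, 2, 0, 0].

X[0] = Σ(n=0 to 3) x[n] · ω_4^0 = Σ x[n]
= (3) + (2) + (0) + (0)

X[0] = 5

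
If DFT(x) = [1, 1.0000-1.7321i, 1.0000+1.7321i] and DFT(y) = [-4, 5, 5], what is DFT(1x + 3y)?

By linearity: DFT(1x + 3y) = 1·DFT(x) + 3·DFT(y)
= 1·[1, 1.0000-1.7321i, 1.0000+1.7321i] + 3·[-4, 5, 5]

Computing element-wise:
Z[0] = 1·(1) + 3·(-4) = -11
Z[1] = 1·(1.0000-1.7321i) + 3·(5) = 16.0000-1.7321i
Z[2] = 1·(1.0000+1.7321i) + 3·(5) = 16.0000+1.7321i

DFT(1x + 3y) = 1·X + 3·Y = [-11, 16.0000-1.7321i, 16.0000+1.7321i]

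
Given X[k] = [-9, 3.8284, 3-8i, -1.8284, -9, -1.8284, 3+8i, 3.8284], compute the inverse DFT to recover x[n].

x[n] = (1/8) Σ(k=0 to 7) X[k] · e^(2πikn/8)

Computing each x[n]:
x[0] = -1
x[1] = 3
x[2] = -3
x[3] = -3
x[4] = -2
x[5] = 1
x[6] = -3
x[7] = -1

x = [-1, 3, -3, -3, -2, 1, -3, -1]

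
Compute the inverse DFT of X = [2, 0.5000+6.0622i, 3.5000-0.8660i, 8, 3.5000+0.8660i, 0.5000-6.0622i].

x[n] = (1/6) Σ(k=0 to 5) X[k] · e^(2πikn/6)

Computing each x[n]:
x[0] = 3
x[1] = -3
x[2] = -1
x[3] = 0
x[4] = 3
x[5] = 0

x = [3, -3, -1, 0, 3, 0]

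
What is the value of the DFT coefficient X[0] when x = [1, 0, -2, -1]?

X[0] = Σ(n=0 to 3) x[n] · ω_4^0 = Σ x[n]
= (1) + (0) + (-2) + (-1)

X[0] = -2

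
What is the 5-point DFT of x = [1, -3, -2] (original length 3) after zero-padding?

Original 3-point DFT: [-4, 3.5000+0.8660i, 3.5000-0.8660i]
Zero-padded 5-point DFT provides frequency interpolation.

DFT_5([x, 0, ...]) = [-4, 1.6910+4.0287i, 2.8090-0.1388i, 2.8090+0.1388i, 1.6910-4.0287i]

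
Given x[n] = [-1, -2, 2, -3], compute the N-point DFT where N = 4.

X[k] = Σ(n=0 to 3) x[n] · ω_4^(nk)
where ω_4 = e^(-2πi/4)

Computing each X[k]:
X[0] = -4
X[1] = -3-1i
X[2] = 6
X[3] = -3+1i

X = [-4, -3-1i, 6, -3+1i]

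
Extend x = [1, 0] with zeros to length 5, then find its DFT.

Original 2-point DFT: [1, 1]
Zero-padded 5-point DFT provides frequency interpolation.

DFT_5([x, 0, ...]) = [1, 1, 1, 1, 1]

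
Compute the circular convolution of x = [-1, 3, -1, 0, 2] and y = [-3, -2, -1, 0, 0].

(x ⊛ y)[n] = Σ(m=0 to 4) x[m] · y[(n-m) mod 5]

Computing each output sample:
(x ⊛ y)[0] = -1
(x ⊛ y)[1] = -9
(x ⊛ y)[2] = -2
(x ⊛ y)[3] = -1
(x ⊛ y)[4] = -5

x ⊛ y = [-1, -9, -2, -1, -5]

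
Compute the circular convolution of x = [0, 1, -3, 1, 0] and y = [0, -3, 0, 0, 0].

(x ⊛ y)[n] = Σ(m=0 to 4) x[m] · y[(n-m) mod 5]

Computing each output sample:
(x ⊛ y)[0] = 0
(x ⊛ y)[1] = 0
(x ⊛ y)[2] = -3
(x ⊛ y)[3] = 9
(x ⊛ y)[4] = -3

x ⊛ y = [0, 0, -3, 9, -3]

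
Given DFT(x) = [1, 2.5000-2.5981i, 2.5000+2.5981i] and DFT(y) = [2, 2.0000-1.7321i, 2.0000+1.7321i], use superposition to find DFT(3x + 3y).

By linearity: DFT(3x + 3y) = 3·DFT(x) + 3·DFT(y)
= 3·[1, 2.5000-2.5981i, 2.5000+2.5981i] + 3·[2, 2.0000-1.7321i, 2.0000+1.7321i]

Computing element-wise:
Z[0] = 3·(1) + 3·(2) = 9
Z[1] = 3·(2.5000-2.5981i) + 3·(2.0000-1.7321i) = 13.5000-12.9906i
Z[2] = 3·(2.5000+2.5981i) + 3·(2.0000+1.7321i) = 13.5000+12.9906i

DFT(3x + 3y) = 3·X + 3·Y = [9, 13.5000-12.9906i, 13.5000+12.9906i]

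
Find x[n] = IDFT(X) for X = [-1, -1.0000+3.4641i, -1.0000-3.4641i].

x[n] = (1/3) Σ(k=0 to 2) X[k] · e^(2πikn/3)

Computing each x[n]:
x[0] = -1
x[1] = -2
x[2] = 2

x = [-1, -2, 2]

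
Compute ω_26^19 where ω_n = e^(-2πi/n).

ω_26^19 = e^(-2πi·19/26)
= cos(-2π·19/26) + i·sin(-2π·19/26)
= cos(-38π/26) + i·sin(-38π/26)

ω_26^19 = cos(-38π/26) + i·sin(-38π/26) = -0.1205+0.9927i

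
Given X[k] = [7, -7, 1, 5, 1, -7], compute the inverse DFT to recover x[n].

x[n] = (1/6) Σ(k=0 to 5) X[k] · e^(2πikn/6)

Computing each x[n]:
x[0] = 0
x[1] = -1
x[2] = 3
x[3] = 3
x[4] = 3
x[5] = -1

x = [0, -1, 3, 3, 3, -1]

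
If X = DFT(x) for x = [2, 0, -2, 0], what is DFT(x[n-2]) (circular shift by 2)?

Time shift by 2: X_shifted[k] = ω_4^(2k) · X[k]
Shifted x = [-2, 0, 2, 0]

DFT(x[n-2]) = [0, -4, 0, -4]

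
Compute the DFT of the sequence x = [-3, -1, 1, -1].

X[k] = Σ(n=0 to 3) x[n] · ω_4^(nk)
where ω_4 = e^(-2πi/4)

Computing each X[k]:
X[0] = -4
X[1] = -4
X[2] = 0
X[3] = -4

X = [-4, -4, 0, -4]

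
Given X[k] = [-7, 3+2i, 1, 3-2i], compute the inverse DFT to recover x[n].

x[n] = (1/4) Σ(k=0 to 3) X[k] · e^(2πikn/4)

Computing each x[n]:
x[0] = 0
x[1] = -3
x[2] = -3
x[3] = -1

x = [0, -3, -3, -1]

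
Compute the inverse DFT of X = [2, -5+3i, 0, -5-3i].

x[n] = (1/4) Σ(k=0 to 3) X[k] · e^(2πikn/4)

Computing each x[n]:
x[0] = -2
x[1] = -1
x[2] = 3
x[3] = 2

x = [-2, -1, 3, 2]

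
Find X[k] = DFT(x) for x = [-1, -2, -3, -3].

X[k] = Σ(n=0 to 3) x[n] · ω_4^(nk)
where ω_4 = e^(-2πi/4)

Computing each X[k]:
X[0] = -9
X[1] = 2-1i
X[2] = 1
X[3] = 2+1i

X = [-9, 2-1i, 1, 2+1i]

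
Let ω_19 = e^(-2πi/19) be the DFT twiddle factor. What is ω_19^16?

ω_19^16 = e^(-2πi·16/19)
= cos(-2π·16/19) + i·sin(-2π·16/19)
= cos(-32π/19) + i·sin(-32π/19)

ω_19^16 = cos(-32π/19) + i·sin(-32π/19) = 0.5469+0.8372i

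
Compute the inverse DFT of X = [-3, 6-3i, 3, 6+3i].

x[n] = (1/4) Σ(k=0 to 3) X[k] · e^(2πikn/4)

Computing each x[n]:
x[0] = 3
x[1] = 0
x[2] = -3
x[3] = -3

x = [3, 0, -3, -3]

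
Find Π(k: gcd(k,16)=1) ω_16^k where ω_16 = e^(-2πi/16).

The primitive 16th roots of unity are ω_16^k for k coprime to 16: k ∈ {1, 3, 5, 7, 9, 11, 13, 15}
Their product equals the constant term of the cyclotomic polynomial Φ_16(x) up to sign.
For n ≥ 3, the product of all primitive nth roots of unity is 1. (For n=1 it is 1; for n=2 it is -1.)

1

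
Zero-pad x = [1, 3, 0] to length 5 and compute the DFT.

Original 3-point DFT: [4, -0.5000-2.5981i, -0.5000+2.5981i]
Zero-padded 5-point DFT provides frequency interpolation.

DFT_5([x, 0, ...]) = [4, 1.9271-2.8532i, -1.4271-1.7634i, -1.4271+1.7634i, 1.9271+2.8532i]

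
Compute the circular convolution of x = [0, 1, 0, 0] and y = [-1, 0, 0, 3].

(x ⊛ y)[n] = Σ(m=0 to 3) x[m] · y[(n-m) mod 4]

Computing each output sample:
(x ⊛ y)[0] = 3
(x ⊛ y)[1] = -1
(x ⊛ y)[2] = 0
(x ⊛ y)[3] = 0

x ⊛ y = [3, -1, 0, 0]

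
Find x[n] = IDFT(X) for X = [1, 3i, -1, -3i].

x[n] = (1/4) Σ(k=0 to 3) X[k] · e^(2πikn/4)

Computing each x[n]:
x[0] = 0
x[1] = -1
x[2] = 0
x[3] = 2

x = [0, -1, 0, 2]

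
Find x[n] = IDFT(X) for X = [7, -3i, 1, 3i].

x[n] = (1/4) Σ(k=0 to 3) X[k] · e^(2πikn/4)

Computing each x[n]:
x[0] = 2
x[1] = 3
x[2] = 2
x[3] = 0

x = [2, 3, 2, 0]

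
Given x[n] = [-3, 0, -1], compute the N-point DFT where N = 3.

X[k] = Σ(n=0 to 2) x[n] · ω_3^(nk)
where ω_3 = e^(-2πi/3)

Computing each X[k]:
X[0] = -4
X[1] = -2.5000-0.8660i
X[2] = -2.5000+0.8660i

X = [-4, -2.5000-0.8660i, -2.5000+0.8660i]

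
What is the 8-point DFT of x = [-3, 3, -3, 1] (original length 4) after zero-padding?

Original 4-point DFT: [-2, -2i, -10, 2i]
Zero-padded 8-point DFT provides frequency interpolation.

DFT_8([x, 0, ...]) = [-2, -1.5858+0.1716i, -2i, -4.4142-5.8284i, -10, -4.4142+5.8284i, 2i, -1.5858-0.1716i]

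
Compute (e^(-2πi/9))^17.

Since ω_9^9 = 1, powers reduce modulo 9.
17 mod 9 = 8
So ω_9^17 = ω_9^8 = e^(-2πi·8/9)

ω_9^17 = ω_9^8 = 0.7660+0.6428i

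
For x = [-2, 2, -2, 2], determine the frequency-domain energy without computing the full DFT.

Parseval: Σ|x[n]|² = (1/N)Σ|X[k]|², so Σ|X[k]|² = N·Σ|x[n]|² = 4·16.0000

Σ|X[k]|² = N·Σ|x[n]|² = 4·16.0000 = 64.0000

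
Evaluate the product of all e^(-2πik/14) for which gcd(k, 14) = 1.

The primitive 14th roots of unity are ω_14^k for k coprime to 14: k ∈ {1, 3, 5, 9, 11, 13}
Their product equals the constant term of the cyclotomic polynomial Φ_14(x) up to sign.
For n ≥ 3, the product of all primitive nth roots of unity is 1. (For n=1 it is 1; for n=2 it is -1.)

1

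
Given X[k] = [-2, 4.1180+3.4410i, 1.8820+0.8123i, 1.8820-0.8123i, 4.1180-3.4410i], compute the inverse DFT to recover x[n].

x[n] = (1/5) Σ(k=0 to 4) X[k] · e^(2πikn/5)

Computing each x[n]:
x[0] = 2
x[1] = -2
x[2] = -2
x[3] = -1
x[4] = 1

x = [2, -2, -2, -1, 1]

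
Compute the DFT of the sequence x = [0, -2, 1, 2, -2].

X[k] = Σ(n=0 to 4) x[n] · ω_5^(nk)
where ω_5 = e^(-2πi/5)

Computing each X[k]:
X[0] = -1
X[1] = -3.6631+0.5878i
X[2] = 4.1631-0.9511i
X[3] = 4.1631+0.9511i
X[4] = -3.6631-0.5878i

X = [-1, -3.6631+0.5878i, 4.1631-0.9511i, 4.1631+0.9511i, -3.6631-0.5878i]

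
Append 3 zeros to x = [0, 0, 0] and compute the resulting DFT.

Original 3-point DFT: [0, 0, 0]
Zero-padded 6-point DFT provides frequency interpolation.

DFT_6([x, 0, ...]) = [0, 0, 0, 0, 0, 0]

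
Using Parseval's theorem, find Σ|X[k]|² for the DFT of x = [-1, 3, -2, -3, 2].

Parseval: Σ|x[n]|² = (1/N)Σ|X[k]|², so Σ|X[k]|² = N·Σ|x[n]|² = 5·27.0000

Σ|X[k]|² = N·Σ|x[n]|² = 5·27.0000 = 135.0000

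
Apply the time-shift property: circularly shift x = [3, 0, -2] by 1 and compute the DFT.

Time shift by 1: X_shifted[k] = ω_3^(1k) · X[k]
Shifted x = [-2, 3, 0]

DFT(x[n-1]) = [1, -3.5000-2.5981i, -3.5000+2.5981i]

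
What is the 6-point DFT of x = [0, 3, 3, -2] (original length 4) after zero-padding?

Original 4-point DFT: [4, -3-5i, 2, -3+5i]
Zero-padded 6-point DFT provides frequency interpolation.

DFT_6([x, 0, ...]) = [4, 2.0000-5.1962i, -5, 2, -5, 2.0000+5.1962i]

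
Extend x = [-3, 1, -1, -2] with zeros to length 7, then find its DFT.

Original 4-point DFT: [-5, -2-3i, -3, -2+3i]
Zero-padded 7-point DFT provides frequency interpolation.

DFT_7([x, 0, ...]) = [-5, -0.3521+1.0609i, -3.5685-2.9725i, -4.0794+0.7341i, -4.0794-0.7341i, -3.5685+2.9725i, -0.3521-1.0609i]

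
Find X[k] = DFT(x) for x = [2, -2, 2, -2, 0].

X[k] = Σ(n=0 to 4) x[n] · ω_5^(nk)
where ω_5 = e^(-2πi/5)

Computing each X[k]:
X[0] = 0
X[1] = 1.3820-0.4490i
X[2] = 3.6180+4.9798i
X[3] = 3.6180-4.9798i
X[4] = 1.3820+0.4490i

X = [0, 1.3820-0.4490i, 3.6180+4.9798i, 3.6180-4.9798i, 1.3820+0.4490i]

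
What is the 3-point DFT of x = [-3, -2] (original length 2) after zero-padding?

Original 2-point DFT: [-5, -1]
Zero-padded 3-point DFT provides frequency interpolation.

DFT_3([x, 0, ...]) = [-5, -2.0000+1.7321i, -2.0000-1.7321i]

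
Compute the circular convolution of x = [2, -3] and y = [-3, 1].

(x ⊛ y)[n] = Σ(m=0 to 1) x[m] · y[(n-m) mod 2]

Computing each output sample:
(x ⊛ y)[0] = -9
(x ⊛ y)[1] = 11

x ⊛ y = [-9, 11]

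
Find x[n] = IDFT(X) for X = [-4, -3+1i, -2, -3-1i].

x[n] = (1/4) Σ(k=0 to 3) X[k] · e^(2πikn/4)

Computing each x[n]:
x[0] = -3
x[1] = -1
x[2] = 0
x[3] = 0

x = [-3, -1, 0, 0]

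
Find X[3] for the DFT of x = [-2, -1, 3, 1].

X[3] = Σ(n=0 to 3) x[n] · ω_4^(3n) where ω_4 = e^(-2πi/4)
= (-2)·ω_4^0 + (-1)·ω_4^3 + (3)·ω_4^6 + (1)·ω_4^9

X[3] = -5-2i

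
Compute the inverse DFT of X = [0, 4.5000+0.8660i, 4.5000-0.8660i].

x[n] = (1/3) Σ(k=0 to 2) X[k] · e^(2πikn/3)

Computing each x[n]:
x[0] = 3
x[1] = -2
x[2] = -1

x = [3, -2, -1]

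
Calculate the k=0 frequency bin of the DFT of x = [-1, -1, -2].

X[0] = Σ(n=0 to 2) x[n] · ω_3^0 = Σ x[n]
= (-1) + (-1) + (-2)

X[0] = -4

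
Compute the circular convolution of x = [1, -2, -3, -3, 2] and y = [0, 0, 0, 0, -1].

(x ⊛ y)[n] = Σ(m=0 to 4) x[m] · y[(n-m) mod 5]

Computing each output sample:
(x ⊛ y)[0] = 2
(x ⊛ y)[1] = 3
(x ⊛ y)[2] = 3
(x ⊛ y)[3] = -2
(x ⊛ y)[4] = -1

x ⊛ y = [2, 3, 3, -2, -1]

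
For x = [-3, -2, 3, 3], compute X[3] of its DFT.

X[3] = Σ(n=0 to 3) x[n] · ω_4^(3n) where ω_4 = e^(-2πi/4)
= (-3)·ω_4^0 + (-2)·ω_4^3 + (3)·ω_4^6 + (3)·ω_4^9

X[3] = -6-5i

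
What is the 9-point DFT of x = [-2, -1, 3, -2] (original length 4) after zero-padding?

Original 4-point DFT: [-2, -5-1i, 4, -5+1i]
Zero-padded 9-point DFT provides frequency interpolation.

DFT_9([x, 0, ...]) = [-2, -1.2451-0.5796i, -3.9927-1.7733i, -5.0000+3.4641i, 2.2378+4.0024i, 2.2378-4.0024i, -5.0000-3.4641i, -3.9927+1.7733i, -1.2451+0.5796i]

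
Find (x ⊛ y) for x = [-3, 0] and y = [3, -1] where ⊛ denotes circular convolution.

(x ⊛ y)[n] = Σ(m=0 to 1) x[m] · y[(n-m) mod 2]

Computing each output sample:
(x ⊛ y)[0] = -9
(x ⊛ y)[1] = 3

x ⊛ y = [-9, 3]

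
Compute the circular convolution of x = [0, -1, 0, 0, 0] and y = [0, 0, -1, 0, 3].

(x ⊛ y)[n] = Σ(m=0 to 4) x[m] · y[(n-m) mod 5]

Computing each output sample:
(x ⊛ y)[0] = -3
(x ⊛ y)[1] = 0
(x ⊛ y)[2] = 0
(x ⊛ y)[3] = 1
(x ⊛ y)[4] = 0

x ⊛ y = [-3, 0, 0, 1, 0]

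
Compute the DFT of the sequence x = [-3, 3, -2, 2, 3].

X[k] = Σ(n=0 to 4) x[n] · ω_5^(nk)
where ω_5 = e^(-2πi/5)

Computing each X[k]:
X[0] = 3
X[1] = -1.1459+2.3511i
X[2] = -7.8541-3.8042i
X[3] = -7.8541+3.8042i
X[4] = -1.1459-2.3511i

X = [3, -1.1459+2.3511i, -7.8541-3.8042i, -7.8541+3.8042i, -1.1459-2.3511i]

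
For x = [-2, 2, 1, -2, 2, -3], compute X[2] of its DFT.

X[2] = Σ(n=0 to 5) x[n] · ω_6^(2n) where ω_6 = e^(-2πi/6)
= (-2)·ω_6^0 + (2)·ω_6^2 + (1)·ω_6^4 + (-2)·ω_6^6 + (2)·ω_6^8 + (-3)·ω_6^10

X[2] = -5.0000-5.1962i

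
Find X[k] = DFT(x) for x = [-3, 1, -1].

X[k] = Σ(n=0 to 2) x[n] · ω_3^(nk)
where ω_3 = e^(-2πi/3)

Computing each X[k]:
X[0] = -3
X[1] = -3.0000-1.7321i
X[2] = -3.0000+1.7321i

X = [-3, -3.0000-1.7321i, -3.0000+1.7321i]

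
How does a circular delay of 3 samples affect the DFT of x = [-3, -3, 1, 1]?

Time shift by 3: X_shifted[k] = ω_4^(3k) · X[k]
Shifted x = [-3, 1, 1, -3]

DFT(x[n-3]) = [-4, -4-4i, 0, -4+4i]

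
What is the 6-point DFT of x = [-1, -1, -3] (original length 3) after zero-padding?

Original 3-point DFT: [-5, 1.0000-1.7321i, 1.0000+1.7321i]
Zero-padded 6-point DFT provides frequency interpolation.

DFT_6([x, 0, ...]) = [-5, 3.4641i, 1.0000-1.7321i, -3, 1.0000+1.7321i, -3.4641i]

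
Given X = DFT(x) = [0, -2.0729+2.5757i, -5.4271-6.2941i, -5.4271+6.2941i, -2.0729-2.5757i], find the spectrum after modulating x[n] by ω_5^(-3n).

Modulation property: DFT(ω_5^(-3n)·x[n]) = X[(k-3) mod 5], so circularly shift X by 3 positions.

X[k-3] = [-5.4271-6.2941i, -5.4271+6.2941i, -2.0729-2.5757i, 0, -2.0729+2.5757i]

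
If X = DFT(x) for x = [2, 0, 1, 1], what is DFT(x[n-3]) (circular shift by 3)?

Time shift by 3: X_shifted[k] = ω_4^(3k) · X[k]
Shifted x = [0, 1, 1, 2]

DFT(x[n-3]) = [4, -1+1i, -2, -1-1i]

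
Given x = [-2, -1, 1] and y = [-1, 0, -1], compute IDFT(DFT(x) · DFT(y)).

(x ⊛ y)[n] = Σ(m=0 to 2) x[m] · y[(n-m) mod 3]

Computing each output sample:
(x ⊛ y)[0] = 3
(x ⊛ y)[1] = 0
(x ⊛ y)[2] = 1

x ⊛ y = [3, 0, 1]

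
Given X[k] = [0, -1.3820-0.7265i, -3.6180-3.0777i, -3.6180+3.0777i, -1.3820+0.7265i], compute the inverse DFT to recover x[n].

x[n] = (1/5) Σ(k=0 to 4) X[k] · e^(2πikn/5)

Computing each x[n]:
x[0] = -2
x[1] = 2
x[2] = -1
x[3] = 1
x[4] = 0

x = [-2, 2, -1, 1, 0]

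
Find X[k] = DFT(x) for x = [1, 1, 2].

X[k] = Σ(n=0 to 2) x[n] · ω_3^(nk)
where ω_3 = e^(-2πi/3)

Computing each X[k]:
X[0] = 4
X[1] = -0.5000+0.8660i
X[2] = -0.5000-0.8660i

X = [4, -0.5000+0.8660i, -0.5000-0.8660i]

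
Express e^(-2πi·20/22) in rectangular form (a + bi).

ω_22^20 = e^(-2πi·20/22)
= cos(-2π·20/22) + i·sin(-2π·20/22)
= cos(-40π/22) + i·sin(-40π/22)

ω_22^20 = cos(-40π/22) + i·sin(-40π/22) = 0.8413+0.5406i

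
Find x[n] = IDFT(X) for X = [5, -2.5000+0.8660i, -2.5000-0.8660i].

x[n] = (1/3) Σ(k=0 to 2) X[k] · e^(2πikn/3)

Computing each x[n]:
x[0] = 0
x[1] = 2
x[2] = 3

x = [0, 2, 3]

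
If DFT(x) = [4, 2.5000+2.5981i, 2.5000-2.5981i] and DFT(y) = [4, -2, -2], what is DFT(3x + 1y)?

By linearity: DFT(3x + 1y) = 3·DFT(x) + 1·DFT(y)
= 3·[4, 2.5000+2.5981i, 2.5000-2.5981i] + 1·[4, -2, -2]

Computing element-wise:
Z[0] = 3·(4) + 1·(4) = 16
Z[1] = 3·(2.5000+2.5981i) + 1·(-2) = 5.5000+7.7943i
Z[2] = 3·(2.5000-2.5981i) + 1·(-2) = 5.5000-7.7943i

DFT(3x + 1y) = 3·X + 1·Y = [16, 5.5000+7.7943i, 5.5000-7.7943i]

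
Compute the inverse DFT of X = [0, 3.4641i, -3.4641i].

x[n] = (1/3) Σ(k=0 to 2) X[k] · e^(2πikn/3)

Computing each x[n]:
x[0] = 0
x[1] = -2
x[2] = 2

x = [0, -2, 2]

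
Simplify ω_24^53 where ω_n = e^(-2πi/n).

Since ω_24^24 = 1, powers reduce modulo 24.
53 mod 24 = 5
So ω_24^53 = ω_24^5 = e^(-2πi·5/24)

ω_24^53 = ω_24^5 = 0.2588-0.9659i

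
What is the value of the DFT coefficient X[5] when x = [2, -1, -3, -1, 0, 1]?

X[5] = Σ(n=0 to 5) x[n] · ω_6^(5n) where ω_6 = e^(-2πi/6)
= (2)·ω_6^0 + (-1)·ω_6^5 + (-3)·ω_6^10 + (-1)·ω_6^15 + (0)·ω_6^20 + (1)·ω_6^25

X[5] = 4.5000-4.3301i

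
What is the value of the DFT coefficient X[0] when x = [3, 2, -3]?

X[0] = Σ(n=0 to 2) x[n] · ω_3^0 = Σ x[n]
= (3) + (2) + (-3)

X[0] = 2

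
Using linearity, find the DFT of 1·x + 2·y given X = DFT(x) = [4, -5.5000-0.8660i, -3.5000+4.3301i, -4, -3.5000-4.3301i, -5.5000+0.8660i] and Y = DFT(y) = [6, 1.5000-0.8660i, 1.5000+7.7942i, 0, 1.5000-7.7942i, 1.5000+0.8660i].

By linearity: DFT(1x + 2y) = 1·DFT(x) + 2·DFT(y)
= 1·[4, -5.5000-0.8660i, -3.5000+4.3301i, -4, -3.5000-4.3301i, -5.5000+0.8660i] + 2·[6, 1.5000-0.8660i, 1.5000+7.7942i, 0, 1.5000-7.7942i, 1.5000+0.8660i]

Computing element-wise:
Z[0] = 1·(4) + 2·(6) = 16
Z[1] = 1·(-5.5000-0.8660i) + 2·(1.5000-0.8660i) = -2.5000-2.5980i
Z[2] = 1·(-3.5000+4.3301i) + 2·(1.5000+7.7942i) = -0.5000+19.9185i
Z[3] = 1·(-4) + 2·(0) = -4
Z[4] = 1·(-3.5000-4.3301i) + 2·(1.5000-7.7942i) = -0.5000-19.9185i
Z[5] = 1·(-5.5000+0.8660i) + 2·(1.5000+0.8660i) = -2.5000+2.5980i

DFT(1x + 2y) = 1·X + 2·Y = [16, -2.5000-2.5980i, -0.5000+19.9185i, -4, -0.5000-19.9185i, -2.5000+2.5980i]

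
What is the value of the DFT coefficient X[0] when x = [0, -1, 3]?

X[0] = Σ(n=0 to 2) x[n] · ω_3^0 = Σ x[n]
= (0) + (-1) + (3)

X[0] = 2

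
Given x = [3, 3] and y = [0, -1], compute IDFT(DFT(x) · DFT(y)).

(x ⊛ y)[n] = Σ(m=0 to 1) x[m] · y[(n-m) mod 2]

Computing each output sample:
(x ⊛ y)[0] = -3
(x ⊛ y)[1] = -3

x ⊛ y = [-3, -3]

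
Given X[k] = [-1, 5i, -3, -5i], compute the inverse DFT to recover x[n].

x[n] = (1/4) Σ(k=0 to 3) X[k] · e^(2πikn/4)

Computing each x[n]:
x[0] = -1
x[1] = -2
x[2] = -1
x[3] = 3

x = [-1, -2, -1, 3]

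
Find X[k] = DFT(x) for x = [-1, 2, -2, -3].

X[k] = Σ(n=0 to 3) x[n] · ω_4^(nk)
where ω_4 = e^(-2πi/4)

Computing each X[k]:
X[0] = -4
X[1] = 1-5i
X[2] = -2
X[3] = 1+5i

X = [-4, 1-5i, -2, 1+5i]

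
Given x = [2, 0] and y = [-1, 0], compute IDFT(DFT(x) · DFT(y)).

(x ⊛ y)[n] = Σ(m=0 to 1) x[m] · y[(n-m) mod 2]

Computing each output sample:
(x ⊛ y)[0] = -2
(x ⊛ y)[1] = 0

x ⊛ y = [-2, 0]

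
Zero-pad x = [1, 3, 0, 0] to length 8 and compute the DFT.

Original 4-point DFT: [4, 1-3i, -2, 1+3i]
Zero-padded 8-point DFT provides frequency interpolation.

DFT_8([x, 0, ...]) = [4, 3.1213-2.1213i, 1-3i, -1.1213-2.1213i, -2, -1.1213+2.1213i, 1+3i, 3.1213+2.1213i]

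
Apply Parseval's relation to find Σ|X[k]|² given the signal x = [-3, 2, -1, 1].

Parseval: Σ|x[n]|² = (1/N)Σ|X[k]|², so Σ|X[k]|² = N·Σ|x[n]|² = 4·15.0000

Σ|X[k]|² = N·Σ|x[n]|² = 4·15.0000 = 60.0000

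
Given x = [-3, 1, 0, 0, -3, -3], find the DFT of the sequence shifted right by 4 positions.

Time shift by 4: X_shifted[k] = ω_6^(4k) · X[k]
Shifted x = [0, 0, -3, -3, -3, 1]

DFT(x[n-4]) = [-8, 6.5000+0.8660i, -0.5000+0.8660i, -4, -0.5000-0.8660i, 6.5000-0.8660i]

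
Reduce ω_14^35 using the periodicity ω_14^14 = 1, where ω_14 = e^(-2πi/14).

Since ω_14^14 = 1, powers reduce modulo 14.
35 mod 14 = 7
So ω_14^35 = ω_14^7 = e^(-2πi·7/14)

ω_14^35 = ω_14^7 = -1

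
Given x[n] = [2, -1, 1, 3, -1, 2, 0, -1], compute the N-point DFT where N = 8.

X[k] = Σ(n=0 to 7) x[n] · ω_8^(nk)
where ω_8 = e^(-2πi/8)

Computing each X[k]:
X[0] = 5
X[1] = -1.9497-1.7071i
X[2] = 1i
X[3] = 7.9497+0.2929i
X[4] = -1
X[5] = 7.9497-0.2929i
X[6] = -1i
X[7] = -1.9497+1.7071i

X = [5, -1.9497-1.7071i, 1i, 7.9497+0.2929i, -1, 7.9497-0.2929i, -1i, -1.9497+1.7071i]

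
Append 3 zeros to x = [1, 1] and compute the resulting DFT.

Original 2-point DFT: [2, 0]
Zero-padded 5-point DFT provides frequency interpolation.

DFT_5([x, 0, ...]) = [2, 1.3090-0.9511i, 0.1910-0.5878i, 0.1910+0.5878i, 1.3090+0.9511i]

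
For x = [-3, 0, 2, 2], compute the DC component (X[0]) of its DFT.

X[0] = Σ(n=0 to 3) x[n] · ω_4^0 = Σ x[n]
= (-3) + (0) + (2) + (2)

X[0] = 1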